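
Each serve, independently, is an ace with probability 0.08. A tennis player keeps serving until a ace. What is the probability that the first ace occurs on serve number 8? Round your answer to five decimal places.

0.04463

Geometric (trials to first success), p = 0.08.
P(Y = 8) = (1−p)^7 · p = 0.55785 · 0.08 = 0.0446277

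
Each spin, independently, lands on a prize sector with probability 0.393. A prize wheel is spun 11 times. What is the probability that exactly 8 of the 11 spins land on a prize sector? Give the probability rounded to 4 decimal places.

0.0210

X ~ Binomial(n=11, p=0.393).
P(X=8) = C(11,8) · p^8 · (1−p)^3
= 165 · 0.00056904 · 0.22365 = 0.020999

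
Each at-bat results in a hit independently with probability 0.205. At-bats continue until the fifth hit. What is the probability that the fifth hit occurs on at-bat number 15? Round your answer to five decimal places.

0.03655

Y = trial on which the fifth success occurs; negative binomial, r=5, p=0.205.
P(Y=15) = C(14,4) · p^5 · (1−p)^10
= 1001 · 0.00036205 · 0.10085 = 0.0365489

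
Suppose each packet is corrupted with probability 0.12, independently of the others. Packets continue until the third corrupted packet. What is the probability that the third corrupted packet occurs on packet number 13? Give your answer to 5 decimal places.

Y = trial on which the third success occurs; negative binomial, r=3, p=0.12.
P(Y=13) = C(12,2) · p^3 · (1−p)^10
= 66 · 0.001728 · 0.2785 = 0.0317625

0.03176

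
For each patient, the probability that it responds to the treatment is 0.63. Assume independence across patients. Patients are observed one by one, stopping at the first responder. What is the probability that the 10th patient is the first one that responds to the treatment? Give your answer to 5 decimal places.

0.00008

Geometric (trials to first success), p = 0.63.
P(Y = 10) = (1−p)^9 · p = 0.00012996 · 0.63 = 0.0000819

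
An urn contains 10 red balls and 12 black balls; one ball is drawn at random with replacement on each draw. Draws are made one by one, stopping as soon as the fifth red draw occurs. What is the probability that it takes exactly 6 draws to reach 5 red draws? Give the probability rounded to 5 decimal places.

Y = trial on which the fifth success occurs; negative binomial, r=5, p=0.454545.
P(Y=6) = C(5,4) · p^5 · (1−p)^1
= 5 · 0.019404 · 0.54545 = 0.0529194

0.05292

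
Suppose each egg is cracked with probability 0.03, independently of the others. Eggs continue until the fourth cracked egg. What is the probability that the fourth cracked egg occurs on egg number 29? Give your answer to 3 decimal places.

0.001

Y = trial on which the fourth success occurs; negative binomial, r=4, p=0.03.
P(Y=29) = C(28,3) · p^4 · (1−p)^25
= 3276 · 8.1e-07 · 0.46697 = 0.00124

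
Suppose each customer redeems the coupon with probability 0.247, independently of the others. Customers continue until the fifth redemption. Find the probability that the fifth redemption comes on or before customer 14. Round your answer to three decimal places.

0.250

Finishing within 14 customers ⇔ at least 5 successes in the first 14. With X ~ Binomial(14, 0.247), P(Y ≤ 14) = 1 − P(X ≤ 4).
  k=0: C(14,0)·0.247^0·0.753^14 = 0.01884
  k=1: C(14,1)·0.247^1·0.753^13 = 0.08653
  k=2: C(14,2)·0.247^2·0.753^12 = 0.18449
  k=3: C(14,3)·0.247^3·0.753^11 = 0.24207
  k=4: C(14,4)·0.247^4·0.753^10 = 0.21836
1 − 0.75029 = 0.24971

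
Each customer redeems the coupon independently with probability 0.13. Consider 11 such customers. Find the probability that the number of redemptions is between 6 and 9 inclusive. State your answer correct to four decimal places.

0.0012

X ~ Binomial(11, 0.13); P(6 ≤ X ≤ 9) = Σ C(11,k) p^k (1−p)^(11−k) over k:
  k=6: C(11,6)·0.13^6·0.87^5 = 0.001111
  k=7: C(11,7)·0.13^7·0.87^4 = 0.000119
  k=8: C(11,8)·0.13^8·0.87^3 = 0.000009
  k=9: C(11,9)·0.13^9·0.87^2 = 0.000000
Total = 0.001239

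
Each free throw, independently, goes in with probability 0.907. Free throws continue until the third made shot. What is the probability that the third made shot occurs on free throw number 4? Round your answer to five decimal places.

0.20817

Y = trial on which the third success occurs; negative binomial, r=3, p=0.907.
P(Y=4) = C(3,2) · p^3 · (1−p)^1
= 3 · 0.74614 · 0.093 = 0.2081738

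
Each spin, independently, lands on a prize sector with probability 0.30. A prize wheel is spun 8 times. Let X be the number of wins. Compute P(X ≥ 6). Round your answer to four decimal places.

0.0113

X ~ Binomial(8, 0.30); P(X ≥ 6) = Σ C(8,k) p^k (1−p)^(8−k) over k:
  k=6: C(8,6)·0.30^6·0.70^2 = 0.010002
  k=7: C(8,7)·0.30^7·0.70^1 = 0.001225
  k=8: C(8,8)·0.30^8·0.70^0 = 0.000066
Total = 0.011292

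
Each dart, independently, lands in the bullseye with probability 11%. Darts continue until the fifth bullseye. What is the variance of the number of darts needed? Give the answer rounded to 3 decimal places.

367.769

Y = total darts until the fifth success; negative binomial with r=5, p=0.11.
Var(Y) = r(1−p)/p² = 5·0.89 / 0.11² = 367.76860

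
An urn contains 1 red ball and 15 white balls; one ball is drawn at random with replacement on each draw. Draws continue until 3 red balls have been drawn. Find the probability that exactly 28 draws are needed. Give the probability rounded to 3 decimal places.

Y = trial on which the third success occurs; negative binomial, r=3, p=0.0625.
P(Y=28) = C(27,2) · p^3 · (1−p)^25
= 351 · 0.00024414 · 0.1992 = 0.01707

0.017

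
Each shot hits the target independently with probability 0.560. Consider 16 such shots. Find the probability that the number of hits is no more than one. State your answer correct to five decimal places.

0.00004

X ~ Binomial(16, 0.56); P(X ≤ 1) = Σ C(16,k) p^k (1−p)^(16−k) over k:
  k=0: C(16,0)·0.56^0·0.44^16 = 0.0000020
  k=1: C(16,1)·0.56^1·0.44^15 = 0.0000402
Total = 0.0000422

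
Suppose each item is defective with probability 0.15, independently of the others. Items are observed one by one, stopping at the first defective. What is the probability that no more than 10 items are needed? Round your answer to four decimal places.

Y = number of items to the first success; geometric, p = 0.15.
P(Y ≤ 10) = 1 − (1−p)^10 = 1 − 0.196874 = 0.803126

0.8031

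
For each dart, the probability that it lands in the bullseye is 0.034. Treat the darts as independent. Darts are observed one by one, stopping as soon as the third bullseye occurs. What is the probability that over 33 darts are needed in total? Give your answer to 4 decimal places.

Needing more than 33 darts ⇔ fewer than 3 successes in the first 33. With X ~ Binomial(33, 0.034), P(Y > 33) = P(X ≤ 2).
  k=0: C(33,0)·0.034^0·0.966^33 = 0.319334
  k=1: C(33,1)·0.034^1·0.966^32 = 0.370903
  k=2: C(33,2)·0.034^2·0.966^31 = 0.208873
P(X ≤ 2) = 0.899111

0.8991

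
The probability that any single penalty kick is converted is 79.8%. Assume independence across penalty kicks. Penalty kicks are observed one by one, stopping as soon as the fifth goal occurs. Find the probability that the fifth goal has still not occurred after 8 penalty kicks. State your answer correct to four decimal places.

Needing more than 8 penalty kicks ⇔ fewer than 5 successes in the first 8. With X ~ Binomial(8, 0.798), P(Y > 8) = P(X ≤ 4).
  k=0: C(8,0)·0.798^0·0.202^8 = 0.000003
  k=1: C(8,1)·0.798^1·0.202^7 = 0.000088
  k=2: C(8,2)·0.798^2·0.202^6 = 0.001211
  k=3: C(8,3)·0.798^3·0.202^5 = 0.009571
  k=4: C(8,4)·0.798^4·0.202^4 = 0.047262
P(X ≤ 4) = 0.058135

0.0581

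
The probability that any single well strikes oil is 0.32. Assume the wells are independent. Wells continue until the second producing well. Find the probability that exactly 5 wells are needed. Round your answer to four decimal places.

0.1288

Y = trial on which the second success occurs; negative binomial, r=2, p=0.32.
P(Y=5) = C(4,1) · p^2 · (1−p)^3
= 4 · 0.1024 · 0.31443 = 0.128791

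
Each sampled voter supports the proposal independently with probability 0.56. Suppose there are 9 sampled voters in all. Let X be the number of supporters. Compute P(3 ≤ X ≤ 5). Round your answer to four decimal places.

0.5715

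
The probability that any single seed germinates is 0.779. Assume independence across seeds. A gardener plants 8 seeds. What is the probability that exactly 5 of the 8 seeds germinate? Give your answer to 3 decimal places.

0.173

X ~ Binomial(n=8, p=0.779).
P(X=5) = C(8,5) · p^5 · (1−p)^3
= 56 · 0.28687 · 0.010794 = 0.17340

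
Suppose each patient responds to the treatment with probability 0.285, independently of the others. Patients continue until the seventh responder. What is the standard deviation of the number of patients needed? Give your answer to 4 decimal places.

7.8498

Y = total patients until the seventh success; negative binomial with r=7, p=0.285.
SD(Y) = √[r(1−p)/p²] = √(61.618960) = 7.849774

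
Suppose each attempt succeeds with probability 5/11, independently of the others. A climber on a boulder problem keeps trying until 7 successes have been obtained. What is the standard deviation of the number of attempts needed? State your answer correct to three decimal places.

Y = total attempts until the seventh success; negative binomial with r=7, p=0.454545.
SD(Y) = √[r(1−p)/p²] = √(18.48000) = 4.29884

4.299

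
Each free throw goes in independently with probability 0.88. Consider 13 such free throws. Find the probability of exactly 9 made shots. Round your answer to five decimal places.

X ~ Binomial(n=13, p=0.88).
P(X=9) = C(13,9) · p^9 · (1−p)^4
= 715 · 0.31648 · 0.00020736 = 0.0469218

0.04692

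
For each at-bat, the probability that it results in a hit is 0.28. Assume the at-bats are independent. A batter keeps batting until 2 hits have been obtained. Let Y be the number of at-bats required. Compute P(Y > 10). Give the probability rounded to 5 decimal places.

0.18304

Needing more than 10 at-bats ⇔ fewer than 2 successes in the first 10. With X ~ Binomial(10, 0.28), P(Y > 10) = P(X ≤ 1).
  k=0: C(10,0)·0.28^0·0.72^10 = 0.0374391
  k=1: C(10,1)·0.28^1·0.72^9 = 0.1455964
P(X ≤ 1) = 0.1830354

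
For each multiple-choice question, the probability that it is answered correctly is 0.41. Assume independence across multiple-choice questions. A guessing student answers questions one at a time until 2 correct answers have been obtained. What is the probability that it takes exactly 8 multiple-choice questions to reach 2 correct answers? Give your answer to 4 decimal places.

Y = trial on which the second success occurs; negative binomial, r=2, p=0.41.
P(Y=8) = C(7,1) · p^2 · (1−p)^6
= 7 · 0.1681 · 0.042181 = 0.049634

0.0496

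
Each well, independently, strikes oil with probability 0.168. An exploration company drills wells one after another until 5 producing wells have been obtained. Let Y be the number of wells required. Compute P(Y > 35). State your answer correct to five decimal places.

Needing more than 35 wells ⇔ fewer than 5 successes in the first 35. With X ~ Binomial(35, 0.168), P(Y > 35) = P(X ≤ 4).
  k=0: C(35,0)·0.168^0·0.832^35 = 0.0016007
  k=1: C(35,1)·0.168^1·0.832^34 = 0.0113128
  k=2: C(35,2)·0.168^2·0.832^33 = 0.0388334
  k=3: C(35,3)·0.168^3·0.832^32 = 0.0862549
  k=4: C(35,4)·0.168^4·0.832^31 = 0.1393349
P(X ≤ 4) = 0.2773367

0.27734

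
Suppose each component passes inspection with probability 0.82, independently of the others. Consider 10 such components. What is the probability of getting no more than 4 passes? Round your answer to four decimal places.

0.0037

X ~ Binomial(10, 0.82); P(X ≤ 4) = Σ C(10,k) p^k (1−p)^(10−k) over k:
  k=0: C(10,0)·0.82^0·0.18^10 = 0.000000
  k=1: C(10,1)·0.82^1·0.18^9 = 0.000002
  k=2: C(10,2)·0.82^2·0.18^8 = 0.000033
  k=3: C(10,3)·0.82^3·0.18^7 = 0.000405
  k=4: C(10,4)·0.82^4·0.18^6 = 0.003229
Total = 0.003669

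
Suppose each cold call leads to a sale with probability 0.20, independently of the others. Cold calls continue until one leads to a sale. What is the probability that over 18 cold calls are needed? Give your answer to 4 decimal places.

Y = number of cold calls to the first success; geometric, p = 0.20.
P(Y > 18) = P(first 18 all fail) = (1−p)^18 = 0.018014

0.0180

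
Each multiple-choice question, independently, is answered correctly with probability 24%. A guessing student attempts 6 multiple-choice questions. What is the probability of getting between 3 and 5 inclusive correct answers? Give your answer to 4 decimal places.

X ~ Binomial(6, 0.24); P(3 ≤ X ≤ 5) = Σ C(6,k) p^k (1−p)^(6−k) over k:
  k=3: C(6,3)·0.24^3·0.76^3 = 0.121368
  k=4: C(6,4)·0.24^4·0.76^2 = 0.028745
  k=5: C(6,5)·0.24^5·0.76^1 = 0.003631
Total = 0.153744

0.1537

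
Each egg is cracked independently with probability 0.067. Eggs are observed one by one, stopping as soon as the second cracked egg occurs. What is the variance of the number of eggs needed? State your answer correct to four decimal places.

415.6828

Y = total eggs until the second success; negative binomial with r=2, p=0.067.
Var(Y) = r(1−p)/p² = 2·0.933 / 0.067² = 415.682780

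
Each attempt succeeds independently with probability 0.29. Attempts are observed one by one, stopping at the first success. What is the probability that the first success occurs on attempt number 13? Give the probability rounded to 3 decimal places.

0.005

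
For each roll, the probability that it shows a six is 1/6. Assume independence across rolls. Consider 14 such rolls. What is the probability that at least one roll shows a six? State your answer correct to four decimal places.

0.9221

P(at least one) = 1 − P(none) = 1 − (1 − 0.166667)^14
= 1 − 0.077887 = 0.922113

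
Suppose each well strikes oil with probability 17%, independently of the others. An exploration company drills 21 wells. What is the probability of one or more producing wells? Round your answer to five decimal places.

0.98002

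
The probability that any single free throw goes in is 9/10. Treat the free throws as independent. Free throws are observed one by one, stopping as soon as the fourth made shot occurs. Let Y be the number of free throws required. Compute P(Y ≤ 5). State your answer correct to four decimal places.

0.9185

Finishing within 5 free throws ⇔ at least 4 successes in the first 5. With X ~ Binomial(5, 0.90), P(Y ≤ 5) = 1 − P(X ≤ 3).
  k=0: C(5,0)·0.90^0·0.10^5 = 0.000010
  k=1: C(5,1)·0.90^1·0.10^4 = 0.000450
  k=2: C(5,2)·0.90^2·0.10^3 = 0.008100
  k=3: C(5,3)·0.90^3·0.10^2 = 0.072900
1 − 0.081460 = 0.918540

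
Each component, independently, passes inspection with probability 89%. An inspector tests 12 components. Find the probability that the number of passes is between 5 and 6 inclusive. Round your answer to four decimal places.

0.0009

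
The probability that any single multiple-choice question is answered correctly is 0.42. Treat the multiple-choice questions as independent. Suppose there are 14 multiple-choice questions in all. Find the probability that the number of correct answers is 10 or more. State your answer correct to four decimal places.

X ~ Binomial(14, 0.42); P(X ≥ 10) = Σ C(14,k) p^k (1−p)^(14−k) over k:
  k=10: C(14,10)·0.42^10·0.58^4 = 0.019348
  k=11: C(14,11)·0.42^11·0.58^3 = 0.005095
  k=12: C(14,12)·0.42^12·0.58^2 = 0.000922
  k=13: C(14,13)·0.42^13·0.58^1 = 0.000103
  k=14: C(14,14)·0.42^14·0.58^0 = 0.000005
Total = 0.025473

0.0255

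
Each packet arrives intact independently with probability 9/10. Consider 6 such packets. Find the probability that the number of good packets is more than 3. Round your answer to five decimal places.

X ~ Binomial(6, 0.90); P(X ≥ 4) = Σ C(6,k) p^k (1−p)^(6−k) over k:
  k=4: C(6,4)·0.90^4·0.10^2 = 0.0984150
  k=5: C(6,5)·0.90^5·0.10^1 = 0.3542940
  k=6: C(6,6)·0.90^6·0.10^0 = 0.5314410
Total = 0.9841500

0.98415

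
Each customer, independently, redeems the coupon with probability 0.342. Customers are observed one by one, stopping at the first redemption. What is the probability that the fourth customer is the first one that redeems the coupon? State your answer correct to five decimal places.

Geometric (trials to first success), p = 0.342.
P(Y = 4) = (1−p)^3 · p = 0.28489 · 0.342 = 0.0974325

0.09743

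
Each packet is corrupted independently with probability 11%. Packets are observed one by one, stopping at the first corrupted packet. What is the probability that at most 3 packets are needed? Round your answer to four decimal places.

Y = number of packets to the first success; geometric, p = 0.11.
P(Y ≤ 3) = 1 − (1−p)^3 = 1 − 0.704969 = 0.295031

0.2950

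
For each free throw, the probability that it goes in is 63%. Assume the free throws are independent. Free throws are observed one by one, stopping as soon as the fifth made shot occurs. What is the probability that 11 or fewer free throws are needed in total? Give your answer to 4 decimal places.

0.9330

Finishing within 11 free throws ⇔ at least 5 successes in the first 11. With X ~ Binomial(11, 0.63), P(Y ≤ 11) = 1 − P(X ≤ 4).
  k=0: C(11,0)·0.63^0·0.37^11 = 0.000018
  k=1: C(11,1)·0.63^1·0.37^10 = 0.000333
  k=2: C(11,2)·0.63^2·0.37^9 = 0.002837
  k=3: C(11,3)·0.63^3·0.37^8 = 0.014492
  k=4: C(11,4)·0.63^4·0.37^7 = 0.049350
1 − 0.067030 = 0.932970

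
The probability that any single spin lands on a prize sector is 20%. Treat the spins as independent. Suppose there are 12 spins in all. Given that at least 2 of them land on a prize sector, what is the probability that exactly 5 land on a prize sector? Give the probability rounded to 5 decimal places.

X ~ Binomial(12, 0.20). Want P(X=5 | X≥2) = P(X=5) / P(X≥2).
P(X=5) = C(12,5)·0.20^5·0.80^7 = 0.0531502
P(X≥2) = 1 − 0.0687195 − 0.2061584 = 0.7251221
Ratio = 0.0531502 / 0.7251221 = 0.0732983

0.07330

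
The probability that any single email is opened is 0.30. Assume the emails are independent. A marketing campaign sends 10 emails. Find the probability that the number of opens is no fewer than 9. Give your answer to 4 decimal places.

X ~ Binomial(10, 0.30); P(X ≥ 9) = Σ C(10,k) p^k (1−p)^(10−k) over k:
  k=9: C(10,9)·0.30^9·0.70^1 = 0.000138
  k=10: C(10,10)·0.30^10·0.70^0 = 0.000006
Total = 0.000144

0.0001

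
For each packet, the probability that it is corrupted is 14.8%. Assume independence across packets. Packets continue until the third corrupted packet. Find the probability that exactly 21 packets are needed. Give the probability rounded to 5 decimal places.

0.03447

Y = trial on which the third success occurs; negative binomial, r=3, p=0.148.
P(Y=21) = C(20,2) · p^3 · (1−p)^18
= 190 · 0.0032418 · 0.055965 = 0.0344708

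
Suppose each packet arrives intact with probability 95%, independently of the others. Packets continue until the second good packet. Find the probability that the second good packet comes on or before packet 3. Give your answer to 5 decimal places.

0.99275

Finishing within 3 packets ⇔ at least 2 successes in the first 3. With X ~ Binomial(3, 0.95), P(Y ≤ 3) = 1 − P(X ≤ 1).
  k=0: C(3,0)·0.95^0·0.05^3 = 0.0001250
  k=1: C(3,1)·0.95^1·0.05^2 = 0.0071250
1 − 0.0072500 = 0.9927500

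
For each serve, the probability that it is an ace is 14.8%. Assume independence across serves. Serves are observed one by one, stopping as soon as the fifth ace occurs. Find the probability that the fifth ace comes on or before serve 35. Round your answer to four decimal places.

Finishing within 35 serves ⇔ at least 5 successes in the first 35. With X ~ Binomial(35, 0.148), P(Y ≤ 35) = 1 − P(X ≤ 4).
  k=0: C(35,0)·0.148^0·0.852^35 = 0.003676
  k=1: C(35,1)·0.148^1·0.852^34 = 0.022350
  k=2: C(35,2)·0.148^2·0.852^33 = 0.066000
  k=3: C(35,3)·0.148^3·0.852^32 = 0.126114
  k=4: C(35,4)·0.148^4·0.852^31 = 0.175256
1 − 0.393396 = 0.606604

0.6066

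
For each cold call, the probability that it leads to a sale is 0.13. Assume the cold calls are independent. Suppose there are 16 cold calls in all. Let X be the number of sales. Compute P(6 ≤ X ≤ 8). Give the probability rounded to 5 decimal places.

0.01200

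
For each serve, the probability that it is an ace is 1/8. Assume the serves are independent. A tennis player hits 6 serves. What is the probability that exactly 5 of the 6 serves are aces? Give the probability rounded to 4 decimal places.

X ~ Binomial(n=6, p=0.125).
P(X=5) = C(6,5) · p^5 · (1−p)^1
= 6 · 3.0518e-05 · 0.875 = 0.000160

0.0002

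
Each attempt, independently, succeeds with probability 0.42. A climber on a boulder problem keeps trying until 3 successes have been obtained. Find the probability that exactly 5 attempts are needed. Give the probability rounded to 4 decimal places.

0.1495

Y = trial on which the third success occurs; negative binomial, r=3, p=0.42.
P(Y=5) = C(4,2) · p^3 · (1−p)^2
= 6 · 0.074088 · 0.3364 = 0.149539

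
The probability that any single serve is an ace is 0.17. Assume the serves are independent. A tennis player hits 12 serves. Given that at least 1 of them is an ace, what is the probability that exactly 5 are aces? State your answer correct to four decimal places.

X ~ Binomial(12, 0.17). Want P(X=5 | X≥1) = P(X=5) / P(X≥1).
P(X=5) = C(12,5)·0.17^5·0.83^7 = 0.030515
P(X≥1) = 1 − 0.106890 = 0.893110
Ratio = 0.030515 / 0.893110 = 0.034167

0.0342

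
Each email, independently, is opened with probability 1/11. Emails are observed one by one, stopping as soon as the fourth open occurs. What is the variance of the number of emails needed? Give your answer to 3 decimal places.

440.000

Y = total emails until the fourth success; negative binomial with r=4, p=0.090909.
Var(Y) = r(1−p)/p² = 4·0.909091 / 0.090909² = 440.00000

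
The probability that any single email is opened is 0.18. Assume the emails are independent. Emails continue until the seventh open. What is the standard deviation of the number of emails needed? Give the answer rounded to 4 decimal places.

13.3102

Y = total emails until the seventh success; negative binomial with r=7, p=0.18.
SD(Y) = √[r(1−p)/p²] = √(177.160494) = 13.310165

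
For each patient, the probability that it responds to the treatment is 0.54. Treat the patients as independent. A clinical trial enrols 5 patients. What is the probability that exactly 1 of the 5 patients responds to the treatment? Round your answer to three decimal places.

X ~ Binomial(n=5, p=0.54).
P(X=1) = C(5,1) · p^1 · (1−p)^4
= 5 · 0.54 · 0.044775 = 0.12089

0.121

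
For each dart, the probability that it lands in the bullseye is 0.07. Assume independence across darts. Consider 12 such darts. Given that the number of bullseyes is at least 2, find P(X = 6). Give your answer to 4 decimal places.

X ~ Binomial(12, 0.07). Want P(X=6 | X≥2) = P(X=6) / P(X≥2).
P(X=6) = C(12,6)·0.07^6·0.93^6 = 0.000070
P(X≥2) = 1 − 0.418596 − 0.378087 = 0.203317
Ratio = 0.000070 / 0.203317 = 0.000346

0.0003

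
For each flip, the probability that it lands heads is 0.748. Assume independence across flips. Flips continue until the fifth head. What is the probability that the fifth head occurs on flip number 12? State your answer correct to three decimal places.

Y = trial on which the fifth success occurs; negative binomial, r=5, p=0.748.
P(Y=12) = C(11,4) · p^5 · (1−p)^7
= 330 · 0.23416 · 6.4536e-05 = 0.00499

0.005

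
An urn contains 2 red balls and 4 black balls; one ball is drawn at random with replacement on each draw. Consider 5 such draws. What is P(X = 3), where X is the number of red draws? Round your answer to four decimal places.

X ~ Binomial(n=5, p=0.333333).
P(X=3) = C(5,3) · p^3 · (1−p)^2
= 10 · 0.037037 · 0.44444 = 0.164609

0.1646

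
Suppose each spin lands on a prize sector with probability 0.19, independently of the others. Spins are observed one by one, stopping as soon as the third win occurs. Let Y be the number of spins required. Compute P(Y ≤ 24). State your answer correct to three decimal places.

0.861

Finishing within 24 spins ⇔ at least 3 successes in the first 24. With X ~ Binomial(24, 0.19), P(Y ≤ 24) = 1 − P(X ≤ 2).
  k=0: C(24,0)·0.19^0·0.81^24 = 0.00636
  k=1: C(24,1)·0.19^1·0.81^23 = 0.03582
  k=2: C(24,2)·0.19^2·0.81^22 = 0.09662
1 − 0.13881 = 0.86119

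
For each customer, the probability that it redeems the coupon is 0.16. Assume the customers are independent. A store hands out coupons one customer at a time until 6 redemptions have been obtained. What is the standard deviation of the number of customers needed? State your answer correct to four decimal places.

Y = total customers until the sixth success; negative binomial with r=6, p=0.16.
SD(Y) = √[r(1−p)/p²] = √(196.875000) = 14.031215

14.0312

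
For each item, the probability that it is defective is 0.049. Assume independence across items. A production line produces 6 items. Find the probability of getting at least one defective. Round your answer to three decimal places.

P(at least one) = 1 − P(none) = 1 − (1 − 0.049)^6
= 1 − 0.73975 = 0.26025

0.260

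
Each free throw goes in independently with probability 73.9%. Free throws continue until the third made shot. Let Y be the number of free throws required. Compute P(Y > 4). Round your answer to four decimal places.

0.2804

Needing more than 4 free throws ⇔ fewer than 3 successes in the first 4. With X ~ Binomial(4, 0.739), P(Y > 4) = P(X ≤ 2).
  k=0: C(4,0)·0.739^0·0.261^4 = 0.004640
  k=1: C(4,1)·0.739^1·0.261^3 = 0.052556
  k=2: C(4,2)·0.739^2·0.261^2 = 0.223214
P(X ≤ 2) = 0.280411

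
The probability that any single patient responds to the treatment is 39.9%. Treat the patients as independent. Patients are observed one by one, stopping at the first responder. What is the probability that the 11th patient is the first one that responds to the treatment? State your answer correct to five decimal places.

Geometric (trials to first success), p = 0.399.
P(Y = 11) = (1−p)^10 · p = 0.0061482 · 0.399 = 0.0024531

0.00245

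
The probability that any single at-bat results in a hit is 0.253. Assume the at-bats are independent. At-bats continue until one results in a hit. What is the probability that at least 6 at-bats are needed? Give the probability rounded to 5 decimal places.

Y = number of at-bats to the first success; geometric, p = 0.253.
P(Y > 5) = P(first 5 all fail) = (1−p)^5 = 0.2325964

0.23260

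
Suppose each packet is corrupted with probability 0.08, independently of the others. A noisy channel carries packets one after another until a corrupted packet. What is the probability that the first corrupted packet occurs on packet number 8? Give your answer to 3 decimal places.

0.045

Geometric (trials to first success), p = 0.08.
P(Y = 8) = (1−p)^7 · p = 0.55785 · 0.08 = 0.04463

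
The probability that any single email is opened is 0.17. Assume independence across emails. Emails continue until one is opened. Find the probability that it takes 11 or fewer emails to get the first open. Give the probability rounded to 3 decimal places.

0.871

Y = number of emails to the first success; geometric, p = 0.17.
P(Y ≤ 11) = 1 − (1−p)^11 = 1 − 0.12878 = 0.87122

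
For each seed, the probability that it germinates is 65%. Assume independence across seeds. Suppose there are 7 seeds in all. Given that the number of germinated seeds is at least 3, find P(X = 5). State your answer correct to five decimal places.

0.31606

X ~ Binomial(7, 0.65). Want P(X=5 | X≥3) = P(X=5) / P(X≥3).
P(X=5) = C(7,5)·0.65^5·0.35^2 = 0.2984848
P(X≥3) = 1 − 0.0006434 − 0.0083641 − 0.0466000 = 0.9443925
Ratio = 0.2984848 / 0.9443925 = 0.3160601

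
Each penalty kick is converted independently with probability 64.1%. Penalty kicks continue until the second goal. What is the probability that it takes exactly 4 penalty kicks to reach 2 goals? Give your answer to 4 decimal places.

0.1589

Y = trial on which the second success occurs; negative binomial, r=2, p=0.641.
P(Y=4) = C(3,1) · p^2 · (1−p)^2
= 3 · 0.41088 · 0.12888 = 0.158864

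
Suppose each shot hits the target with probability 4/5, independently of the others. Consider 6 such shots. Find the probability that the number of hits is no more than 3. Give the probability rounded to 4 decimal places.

X ~ Binomial(6, 0.80); P(X ≤ 3) = Σ C(6,k) p^k (1−p)^(6−k) over k:
  k=0: C(6,0)·0.80^0·0.20^6 = 0.000064
  k=1: C(6,1)·0.80^1·0.20^5 = 0.001536
  k=2: C(6,2)·0.80^2·0.20^4 = 0.015360
  k=3: C(6,3)·0.80^3·0.20^3 = 0.081920
Total = 0.098880

0.0989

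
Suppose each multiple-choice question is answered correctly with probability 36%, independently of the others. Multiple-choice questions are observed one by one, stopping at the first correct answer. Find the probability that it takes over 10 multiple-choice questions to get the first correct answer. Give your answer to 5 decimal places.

Y = number of multiple-choice questions to the first success; geometric, p = 0.36.
P(Y > 10) = P(first 10 all fail) = (1−p)^10 = 0.0115292

0.01153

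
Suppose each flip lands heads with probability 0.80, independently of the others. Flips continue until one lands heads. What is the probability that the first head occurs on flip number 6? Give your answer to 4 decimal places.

Geometric (trials to first success), p = 0.80.
P(Y = 6) = (1−p)^5 · p = 0.00032 · 0.80 = 0.000256

0.0003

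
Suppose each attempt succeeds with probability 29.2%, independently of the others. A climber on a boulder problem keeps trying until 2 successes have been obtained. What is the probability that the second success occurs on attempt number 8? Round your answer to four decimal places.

0.0752

Y = trial on which the second success occurs; negative binomial, r=2, p=0.292.
P(Y=8) = C(7,1) · p^2 · (1−p)^6
= 7 · 0.085264 · 0.12595 = 0.075173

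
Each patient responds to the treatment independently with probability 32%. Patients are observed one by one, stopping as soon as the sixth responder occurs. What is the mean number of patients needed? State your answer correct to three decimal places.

18.750

Y = total patients until the sixth success; negative binomial with r=6, p=0.32.
E[Y] = r / p = 6 / 0.32 = 18.75000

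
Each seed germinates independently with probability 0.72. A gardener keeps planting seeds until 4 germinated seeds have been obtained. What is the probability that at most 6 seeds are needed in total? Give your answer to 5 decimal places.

Finishing within 6 seeds ⇔ at least 4 successes in the first 6. With X ~ Binomial(6, 0.72), P(Y ≤ 6) = 1 − P(X ≤ 3).
  k=0: C(6,0)·0.72^0·0.28^6 = 0.0004819
  k=1: C(6,1)·0.72^1·0.28^5 = 0.0074349
  k=2: C(6,2)·0.72^2·0.28^4 = 0.0477957
  k=3: C(6,3)·0.72^3·0.28^3 = 0.1638708
1 − 0.2195832 = 0.7804168

0.78042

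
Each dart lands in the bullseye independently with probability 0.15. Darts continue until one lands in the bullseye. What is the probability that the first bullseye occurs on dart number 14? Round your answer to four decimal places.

Geometric (trials to first success), p = 0.15.
P(Y = 14) = (1−p)^13 · p = 0.12091 · 0.15 = 0.018136

0.0181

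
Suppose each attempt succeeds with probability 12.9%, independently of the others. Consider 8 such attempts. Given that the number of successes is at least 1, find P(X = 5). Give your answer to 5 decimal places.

0.00198

X ~ Binomial(8, 0.129). Want P(X=5 | X≥1) = P(X=5) / P(X≥1).
P(X=5) = C(8,5)·0.129^5·0.871^3 = 0.0013219
P(X≥1) = 1 − 0.3312419 = 0.6687581
Ratio = 0.0013219 / 0.6687581 = 0.0019766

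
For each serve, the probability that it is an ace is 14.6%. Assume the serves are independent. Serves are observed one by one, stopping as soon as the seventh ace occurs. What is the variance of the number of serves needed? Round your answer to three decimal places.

Y = total serves until the seventh success; negative binomial with r=7, p=0.146.
Var(Y) = r(1−p)/p² = 7·0.854 / 0.146² = 280.44661

280.447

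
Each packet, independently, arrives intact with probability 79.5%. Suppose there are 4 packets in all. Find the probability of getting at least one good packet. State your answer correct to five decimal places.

0.99823

P(at least one) = 1 − P(none) = 1 − (1 − 0.795)^4
= 1 − 0.0017661 = 0.9982339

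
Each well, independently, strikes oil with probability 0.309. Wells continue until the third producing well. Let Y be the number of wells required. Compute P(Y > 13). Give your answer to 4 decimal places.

Needing more than 13 wells ⇔ fewer than 3 successes in the first 13. With X ~ Binomial(13, 0.309), P(Y > 13) = P(X ≤ 2).
  k=0: C(13,0)·0.309^0·0.691^13 = 0.008189
  k=1: C(13,1)·0.309^1·0.691^12 = 0.047603
  k=2: C(13,2)·0.309^2·0.691^11 = 0.127723
P(X ≤ 2) = 0.183515

0.1835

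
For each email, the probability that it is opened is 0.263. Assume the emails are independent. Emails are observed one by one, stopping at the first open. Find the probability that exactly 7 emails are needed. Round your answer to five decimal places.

Geometric (trials to first success), p = 0.263.
P(Y = 7) = (1−p)^6 · p = 0.16025 · 0.263 = 0.0421464

0.04215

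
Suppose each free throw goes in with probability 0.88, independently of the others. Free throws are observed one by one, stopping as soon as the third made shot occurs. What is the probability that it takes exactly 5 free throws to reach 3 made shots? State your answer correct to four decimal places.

0.0589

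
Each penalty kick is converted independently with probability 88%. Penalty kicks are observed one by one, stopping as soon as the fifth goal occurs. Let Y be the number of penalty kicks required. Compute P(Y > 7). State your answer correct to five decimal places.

Needing more than 7 penalty kicks ⇔ fewer than 5 successes in the first 7. With X ~ Binomial(7, 0.88), P(Y > 7) = P(X ≤ 4).
  k=0: C(7,0)·0.88^0·0.12^7 = 0.0000004
  k=1: C(7,1)·0.88^1·0.12^6 = 0.0000184
  k=2: C(7,2)·0.88^2·0.12^5 = 0.0004047
  k=3: C(7,3)·0.88^3·0.12^4 = 0.0049459
  k=4: C(7,4)·0.88^4·0.12^3 = 0.0362696
P(X ≤ 4) = 0.0416388

0.04164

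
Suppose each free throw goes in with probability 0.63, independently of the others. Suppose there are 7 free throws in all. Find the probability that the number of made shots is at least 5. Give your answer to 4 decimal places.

0.4866

X ~ Binomial(7, 0.63); P(X ≥ 5) = Σ C(7,k) p^k (1−p)^(7−k) over k:
  k=5: C(7,5)·0.63^5·0.37^2 = 0.285316
  k=6: C(7,6)·0.63^6·0.37^1 = 0.161936
  k=7: C(7,7)·0.63^7·0.37^0 = 0.039390
Total = 0.486641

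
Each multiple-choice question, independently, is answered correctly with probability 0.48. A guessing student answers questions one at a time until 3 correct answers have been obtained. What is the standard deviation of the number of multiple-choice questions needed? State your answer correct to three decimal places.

Y = total multiple-choice questions until the third success; negative binomial with r=3, p=0.48.
SD(Y) = √[r(1−p)/p²] = √(6.77083) = 2.60208

2.602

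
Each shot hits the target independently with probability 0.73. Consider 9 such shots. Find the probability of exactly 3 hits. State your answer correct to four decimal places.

0.0127

X ~ Binomial(n=9, p=0.73).
P(X=3) = C(9,3) · p^3 · (1−p)^6
= 84 · 0.38902 · 0.00038742 = 0.012660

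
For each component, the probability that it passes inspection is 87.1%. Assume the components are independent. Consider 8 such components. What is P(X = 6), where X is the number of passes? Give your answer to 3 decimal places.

X ~ Binomial(n=8, p=0.871).
P(X=6) = C(8,6) · p^6 · (1−p)^2
= 28 · 0.43663 · 0.016641 = 0.20344

0.203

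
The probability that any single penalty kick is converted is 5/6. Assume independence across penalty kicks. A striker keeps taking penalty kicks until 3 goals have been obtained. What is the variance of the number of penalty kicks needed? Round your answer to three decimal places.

0.720

Y = total penalty kicks until the third success; negative binomial with r=3, p=0.833333.
Var(Y) = r(1−p)/p² = 3·0.166667 / 0.833333² = 0.72000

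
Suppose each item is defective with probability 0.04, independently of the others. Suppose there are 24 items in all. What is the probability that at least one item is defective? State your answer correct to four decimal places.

0.6246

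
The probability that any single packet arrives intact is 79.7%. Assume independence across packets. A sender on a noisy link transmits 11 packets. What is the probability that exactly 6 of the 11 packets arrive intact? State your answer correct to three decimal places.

0.041

X ~ Binomial(n=11, p=0.797).
P(X=6) = C(11,6) · p^6 · (1−p)^5
= 462 · 0.2563 · 0.00034473 = 0.04082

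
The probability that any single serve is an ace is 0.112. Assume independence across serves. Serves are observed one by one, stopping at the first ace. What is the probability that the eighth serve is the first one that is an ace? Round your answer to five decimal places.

0.04877

Geometric (trials to first success), p = 0.112.
P(Y = 8) = (1−p)^7 · p = 0.4354 · 0.112 = 0.0487651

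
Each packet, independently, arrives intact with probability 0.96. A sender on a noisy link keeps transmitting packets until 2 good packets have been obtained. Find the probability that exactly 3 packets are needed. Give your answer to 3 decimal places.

Y = trial on which the second success occurs; negative binomial, r=2, p=0.96.
P(Y=3) = C(2,1) · p^2 · (1−p)^1
= 2 · 0.9216 · 0.04 = 0.07373

0.074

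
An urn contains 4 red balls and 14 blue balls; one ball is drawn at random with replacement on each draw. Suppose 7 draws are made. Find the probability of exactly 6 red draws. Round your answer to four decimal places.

0.0007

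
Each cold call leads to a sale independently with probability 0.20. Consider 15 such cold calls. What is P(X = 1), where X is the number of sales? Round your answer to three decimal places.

X ~ Binomial(n=15, p=0.20).
P(X=1) = C(15,1) · p^1 · (1−p)^14
= 15 · 0.2 · 0.04398 = 0.13194

0.132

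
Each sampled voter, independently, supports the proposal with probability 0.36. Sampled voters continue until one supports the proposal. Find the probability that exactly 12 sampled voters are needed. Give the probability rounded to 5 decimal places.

0.00266

Geometric (trials to first success), p = 0.36.
P(Y = 12) = (1−p)^11 · p = 0.0073787 · 0.36 = 0.0026563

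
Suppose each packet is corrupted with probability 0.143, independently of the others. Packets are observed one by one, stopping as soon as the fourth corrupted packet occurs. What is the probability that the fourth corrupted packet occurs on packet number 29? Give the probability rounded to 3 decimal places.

Y = trial on which the fourth success occurs; negative binomial, r=4, p=0.143.
P(Y=29) = C(28,3) · p^4 · (1−p)^25
= 3276 · 0.00041816 · 0.021112 = 0.02892

0.029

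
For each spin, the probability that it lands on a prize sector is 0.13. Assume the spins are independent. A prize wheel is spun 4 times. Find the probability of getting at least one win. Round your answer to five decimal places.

P(at least one) = 1 − P(none) = 1 − (1 − 0.13)^4
= 1 − 0.5728976 = 0.4271024

0.42710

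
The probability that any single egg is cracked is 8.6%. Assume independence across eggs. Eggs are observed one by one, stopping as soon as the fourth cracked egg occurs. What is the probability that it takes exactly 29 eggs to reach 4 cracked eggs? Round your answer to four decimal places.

Y = trial on which the fourth success occurs; negative binomial, r=4, p=0.086.
P(Y=29) = C(28,3) · p^4 · (1−p)^25
= 3276 · 5.4701e-05 · 0.1056 = 0.018923

0.0189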